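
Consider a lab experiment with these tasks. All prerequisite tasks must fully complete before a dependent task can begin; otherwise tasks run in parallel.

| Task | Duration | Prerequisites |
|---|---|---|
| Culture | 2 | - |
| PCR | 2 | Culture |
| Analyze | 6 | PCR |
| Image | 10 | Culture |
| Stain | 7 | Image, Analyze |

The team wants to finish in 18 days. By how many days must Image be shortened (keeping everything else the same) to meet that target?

1

Current finish: 19 days; target: 18.
Image is on every critical path, so each day cut from Image cuts the finish by one (this holds down to a finish of 17).
Need 19 − 18 = 1 day off Image → Image becomes 9 days, finish becomes 18.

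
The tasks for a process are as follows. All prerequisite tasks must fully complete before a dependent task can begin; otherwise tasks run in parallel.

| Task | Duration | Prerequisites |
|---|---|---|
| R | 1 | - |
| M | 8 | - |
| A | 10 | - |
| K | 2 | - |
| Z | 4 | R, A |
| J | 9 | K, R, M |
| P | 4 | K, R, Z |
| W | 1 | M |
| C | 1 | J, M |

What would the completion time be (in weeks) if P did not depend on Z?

Original critical path: M→J→C = 8+9+1 = 18 ⇒ 18 weeks.
Without Z→P, P's earliest start moves from 14 to 2.
The longest chain is now M→J→C = 8+9+1 = 18, so the schedule takes 18 weeks.

18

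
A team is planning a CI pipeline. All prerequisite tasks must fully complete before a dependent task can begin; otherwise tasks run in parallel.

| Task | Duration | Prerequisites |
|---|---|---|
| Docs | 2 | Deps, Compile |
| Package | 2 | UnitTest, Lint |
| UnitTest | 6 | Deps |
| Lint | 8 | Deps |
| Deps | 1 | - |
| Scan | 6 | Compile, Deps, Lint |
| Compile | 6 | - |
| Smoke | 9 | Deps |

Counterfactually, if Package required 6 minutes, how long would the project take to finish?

15

As given, the longest chain is Deps→Lint→Scan = 1+8+6 = 15, so the finish is 15 minutes.
The longest path through Package is only 11 minutes, so Package has float 4.
The binding chain switches to Deps→Lint→Package = 1+8+6 = 15; finish 15 minutes.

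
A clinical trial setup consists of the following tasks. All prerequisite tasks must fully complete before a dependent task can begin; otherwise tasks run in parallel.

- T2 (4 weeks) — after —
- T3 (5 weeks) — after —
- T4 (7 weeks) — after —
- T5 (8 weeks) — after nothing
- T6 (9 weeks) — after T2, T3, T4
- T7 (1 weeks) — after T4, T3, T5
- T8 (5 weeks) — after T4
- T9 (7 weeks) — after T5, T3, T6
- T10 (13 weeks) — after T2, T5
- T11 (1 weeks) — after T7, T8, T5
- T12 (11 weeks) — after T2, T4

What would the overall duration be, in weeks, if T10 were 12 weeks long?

23

As given, the longest chain is T4→T6→T9 = 7+9+7 = 23, so the finish is 23 weeks.
The longest path through T10 is only 21 weeks, so T10 has float 2.
That remains the longest chain; total 23 weeks.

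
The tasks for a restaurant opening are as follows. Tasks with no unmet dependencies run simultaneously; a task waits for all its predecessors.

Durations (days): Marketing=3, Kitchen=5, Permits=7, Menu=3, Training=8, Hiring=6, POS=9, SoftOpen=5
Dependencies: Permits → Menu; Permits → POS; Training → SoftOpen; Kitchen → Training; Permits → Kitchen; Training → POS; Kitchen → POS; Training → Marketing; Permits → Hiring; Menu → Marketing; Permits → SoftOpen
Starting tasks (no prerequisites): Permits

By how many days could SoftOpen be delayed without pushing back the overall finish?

Critical path: Permits→Kitchen→Training→POS = 7+5+8+9 = 29, so the finish is 29 days.
Longest path through SoftOpen: 25 days (earliest finish 25, latest finish 29).
Float = 29 − 25 = 4.

4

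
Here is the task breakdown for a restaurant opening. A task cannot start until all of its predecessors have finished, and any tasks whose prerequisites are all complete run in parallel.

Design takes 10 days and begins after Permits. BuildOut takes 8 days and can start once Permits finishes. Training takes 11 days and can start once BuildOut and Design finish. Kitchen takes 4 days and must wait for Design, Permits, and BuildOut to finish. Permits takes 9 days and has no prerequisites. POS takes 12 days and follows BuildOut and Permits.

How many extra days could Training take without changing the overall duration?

0

The longest chain is Permits→Design→Training = 9+10+11 = 30; overall finish 30 days.
The longest chain containing Training totals 30 days.
Float = 30 − 30 = 0.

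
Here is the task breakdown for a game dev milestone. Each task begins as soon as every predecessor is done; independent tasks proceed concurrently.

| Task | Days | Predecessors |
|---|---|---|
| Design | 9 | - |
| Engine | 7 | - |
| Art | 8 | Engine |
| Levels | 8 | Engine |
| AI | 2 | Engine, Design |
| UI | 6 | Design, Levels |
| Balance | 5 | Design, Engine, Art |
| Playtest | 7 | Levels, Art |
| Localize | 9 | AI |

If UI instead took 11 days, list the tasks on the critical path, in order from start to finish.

The binding path is Engine→Art→Playtest = 7+8+7 = 22; finish at 22 days.
UI is off the critical path — its longest chain is 21 days, giving 1 of slack.
Now Engine→Levels→UI = 7+8+11 = 26 is longest, so the finish becomes 26 days.

Engine, Levels, UI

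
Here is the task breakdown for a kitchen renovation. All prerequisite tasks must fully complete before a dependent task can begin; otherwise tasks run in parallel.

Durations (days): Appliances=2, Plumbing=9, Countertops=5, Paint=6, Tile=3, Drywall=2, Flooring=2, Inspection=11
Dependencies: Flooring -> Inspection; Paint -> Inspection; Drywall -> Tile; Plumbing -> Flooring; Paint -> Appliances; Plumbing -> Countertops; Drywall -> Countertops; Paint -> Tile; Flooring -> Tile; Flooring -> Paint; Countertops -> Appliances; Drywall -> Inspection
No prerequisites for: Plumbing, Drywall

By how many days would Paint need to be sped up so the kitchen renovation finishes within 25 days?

Current finish: 28 days; target: 25.
Paint is on every critical path, so each day cut from Paint cuts the finish by one (this holds down to a finish of 23).
Need 28 − 25 = 3 days off Paint → Paint becomes 3 days, finish becomes 25.

3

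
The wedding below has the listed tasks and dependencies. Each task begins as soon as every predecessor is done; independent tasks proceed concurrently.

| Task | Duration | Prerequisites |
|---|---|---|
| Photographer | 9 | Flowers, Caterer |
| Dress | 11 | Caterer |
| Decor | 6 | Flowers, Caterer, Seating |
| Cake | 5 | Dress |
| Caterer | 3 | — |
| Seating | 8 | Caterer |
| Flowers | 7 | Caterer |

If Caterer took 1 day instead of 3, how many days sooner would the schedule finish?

2

Baseline: Caterer→Dress→Cake = 3+11+5 = 19 → 19 days.
Since Caterer is critical, the -2 change carries straight to that chain (now 17 days).
The critical path is still Caterer→Dress→Cake; finish is now 17 days.
Change in finish: 17 − 19 = -2 days.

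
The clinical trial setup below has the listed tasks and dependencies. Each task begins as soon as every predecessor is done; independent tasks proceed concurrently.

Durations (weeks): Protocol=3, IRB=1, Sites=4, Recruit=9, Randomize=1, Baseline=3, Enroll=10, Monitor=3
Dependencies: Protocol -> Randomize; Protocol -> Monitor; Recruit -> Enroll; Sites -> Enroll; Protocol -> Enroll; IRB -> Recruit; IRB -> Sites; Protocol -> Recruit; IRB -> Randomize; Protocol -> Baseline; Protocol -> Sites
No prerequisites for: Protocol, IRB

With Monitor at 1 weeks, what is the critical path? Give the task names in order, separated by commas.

Protocol, Recruit, Enroll

Critical path before the change: Protocol→Recruit→Enroll = 3+9+10 = 22 giving 22 weeks.
Monitor is off the critical path — its longest chain is 6 weeks, giving 16 of slack.
No other chain overtakes it, so the finish is 22 weeks.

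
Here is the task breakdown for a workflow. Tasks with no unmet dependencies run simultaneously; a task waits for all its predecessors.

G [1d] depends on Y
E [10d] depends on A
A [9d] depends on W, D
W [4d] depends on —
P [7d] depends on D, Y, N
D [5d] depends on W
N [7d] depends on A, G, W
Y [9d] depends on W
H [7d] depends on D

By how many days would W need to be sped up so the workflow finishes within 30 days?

2

Current finish: 32 days; target: 30.
W is on every critical path, so each day cut from W cuts the finish by one (this holds down to a finish of 29).
Need 32 − 30 = 2 days off W → W becomes 2 days, finish becomes 30.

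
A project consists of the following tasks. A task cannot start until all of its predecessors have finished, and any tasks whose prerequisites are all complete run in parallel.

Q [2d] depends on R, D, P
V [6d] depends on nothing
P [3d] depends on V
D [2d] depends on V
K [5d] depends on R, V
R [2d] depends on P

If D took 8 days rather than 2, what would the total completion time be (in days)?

16

Critical path before the change: V→P→R→K = 6+3+2+5 = 16 giving 16 days.
D is off the critical path — its longest chain is 10 days, giving 6 of slack.
That remains the longest chain; total 16 days.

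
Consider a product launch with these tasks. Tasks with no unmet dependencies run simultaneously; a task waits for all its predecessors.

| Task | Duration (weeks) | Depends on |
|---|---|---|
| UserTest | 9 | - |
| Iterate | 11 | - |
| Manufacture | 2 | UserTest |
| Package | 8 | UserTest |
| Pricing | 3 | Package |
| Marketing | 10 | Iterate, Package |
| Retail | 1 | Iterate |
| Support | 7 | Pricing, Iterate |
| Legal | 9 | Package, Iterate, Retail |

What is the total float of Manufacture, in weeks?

UserTest→Package→Pricing→Support = 9+8+3+7 = 27 sets the makespan at 27 weeks.
The longest chain containing Manufacture totals 11 weeks.
Slack of Manufacture = 25 − 9 = 16 weeks.

16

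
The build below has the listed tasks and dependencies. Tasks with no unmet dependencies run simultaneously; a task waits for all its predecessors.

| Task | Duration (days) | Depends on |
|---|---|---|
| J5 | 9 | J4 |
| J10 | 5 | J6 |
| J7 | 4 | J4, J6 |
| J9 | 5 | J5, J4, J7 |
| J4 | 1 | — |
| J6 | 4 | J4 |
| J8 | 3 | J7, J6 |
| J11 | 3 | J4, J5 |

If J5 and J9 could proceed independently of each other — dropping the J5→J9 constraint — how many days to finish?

Original critical path: J4→J5→J9 = 1+9+5 = 15 ⇒ 15 days.
Without J5→J9, J9's earliest start moves from 10 to 9.
New critical path: J4→J6→J7→J9 = 1+4+4+5 = 14 ⇒ 14 days.

14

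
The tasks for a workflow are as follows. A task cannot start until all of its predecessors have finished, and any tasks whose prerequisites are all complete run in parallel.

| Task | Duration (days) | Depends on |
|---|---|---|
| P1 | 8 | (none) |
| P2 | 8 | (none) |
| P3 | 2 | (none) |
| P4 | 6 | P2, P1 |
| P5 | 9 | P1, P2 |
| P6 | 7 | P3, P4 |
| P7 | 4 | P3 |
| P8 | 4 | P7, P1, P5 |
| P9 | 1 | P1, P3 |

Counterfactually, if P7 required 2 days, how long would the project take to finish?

As given, the longest chain is P1→P4→P6 = 8+6+7 = 21, so the finish is 21 days.
The longest path through P7 is only 10 days, so P7 has float 11.
That remains the longest chain; total 21 days.

21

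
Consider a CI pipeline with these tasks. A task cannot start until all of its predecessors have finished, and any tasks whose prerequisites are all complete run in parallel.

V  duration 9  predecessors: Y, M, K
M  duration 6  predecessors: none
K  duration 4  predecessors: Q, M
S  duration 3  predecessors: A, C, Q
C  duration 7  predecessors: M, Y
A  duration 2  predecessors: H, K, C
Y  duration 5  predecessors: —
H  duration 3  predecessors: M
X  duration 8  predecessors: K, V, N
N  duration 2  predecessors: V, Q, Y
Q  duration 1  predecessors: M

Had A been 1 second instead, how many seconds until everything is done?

Actual critical path: M→Q→K→V→N→X = 6+1+4+9+2+8 = 30 ⇒ 30 seconds.
The longest path through A is only 18 seconds, so A has float 12.
That remains the longest chain; total 30 seconds.

30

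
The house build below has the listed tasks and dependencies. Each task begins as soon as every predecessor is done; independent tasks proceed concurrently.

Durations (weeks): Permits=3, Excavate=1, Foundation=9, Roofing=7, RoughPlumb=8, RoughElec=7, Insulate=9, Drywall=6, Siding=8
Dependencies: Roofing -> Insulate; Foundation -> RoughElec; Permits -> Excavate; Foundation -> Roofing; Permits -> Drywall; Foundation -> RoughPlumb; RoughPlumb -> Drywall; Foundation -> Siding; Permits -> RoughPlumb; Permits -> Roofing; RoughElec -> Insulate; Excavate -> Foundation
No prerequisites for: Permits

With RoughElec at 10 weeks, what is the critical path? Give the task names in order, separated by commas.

Actual critical path: Permits→Excavate→Foundation→RoughElec→Insulate = 3+1+9+7+9 = 29 ⇒ 29 weeks.
RoughElec is on the critical path; changing it to 10 makes that path 32 weeks.
The critical path is still Permits→Excavate→Foundation→RoughElec→Insulate; finish is now 32 weeks.

Permits, Excavate, Foundation, RoughElec, Insulate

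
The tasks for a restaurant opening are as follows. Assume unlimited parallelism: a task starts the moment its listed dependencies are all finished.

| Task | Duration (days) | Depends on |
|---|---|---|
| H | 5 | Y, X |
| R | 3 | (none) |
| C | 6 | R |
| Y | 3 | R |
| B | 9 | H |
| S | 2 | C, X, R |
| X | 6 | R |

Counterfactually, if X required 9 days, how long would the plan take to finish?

The binding path is R→X→H→B = 3+6+5+9 = 23; finish at 23 days.
X lies on that path, so at 9 days the path becomes 26 days.
No other chain overtakes it, so the finish is 26 days.

26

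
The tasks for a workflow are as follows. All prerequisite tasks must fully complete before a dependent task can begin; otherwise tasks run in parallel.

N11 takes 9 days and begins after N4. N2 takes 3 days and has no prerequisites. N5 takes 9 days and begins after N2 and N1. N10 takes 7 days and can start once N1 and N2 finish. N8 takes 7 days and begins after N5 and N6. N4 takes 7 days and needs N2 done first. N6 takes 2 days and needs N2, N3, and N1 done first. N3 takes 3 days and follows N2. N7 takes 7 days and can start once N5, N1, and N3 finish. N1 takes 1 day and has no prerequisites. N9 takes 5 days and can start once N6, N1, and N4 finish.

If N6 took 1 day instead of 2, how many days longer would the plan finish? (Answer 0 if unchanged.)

Baseline: N2→N4→N11 = 3+7+9 = 19 → 19 days.
The longest path through N6 is only 15 days, so N6 has float 4.
The critical path is still N2→N4→N11; finish is now 19 days.
Change in finish: 19 − 19 = +0 days.

0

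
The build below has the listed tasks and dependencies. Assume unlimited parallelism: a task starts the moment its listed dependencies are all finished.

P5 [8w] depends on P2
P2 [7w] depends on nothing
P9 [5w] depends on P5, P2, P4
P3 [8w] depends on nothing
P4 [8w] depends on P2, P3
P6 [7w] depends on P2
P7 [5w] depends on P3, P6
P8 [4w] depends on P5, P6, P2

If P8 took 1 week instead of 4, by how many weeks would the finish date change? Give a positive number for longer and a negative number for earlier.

Critical path before the change: P3→P4→P9 = 8+8+5 = 21 giving 21 weeks.
The longest path through P8 is only 19 weeks, so P8 has float 2.
The critical path is still P3→P4→P9; finish is now 21 weeks.
Change in finish: 21 − 21 = +0 weeks.

0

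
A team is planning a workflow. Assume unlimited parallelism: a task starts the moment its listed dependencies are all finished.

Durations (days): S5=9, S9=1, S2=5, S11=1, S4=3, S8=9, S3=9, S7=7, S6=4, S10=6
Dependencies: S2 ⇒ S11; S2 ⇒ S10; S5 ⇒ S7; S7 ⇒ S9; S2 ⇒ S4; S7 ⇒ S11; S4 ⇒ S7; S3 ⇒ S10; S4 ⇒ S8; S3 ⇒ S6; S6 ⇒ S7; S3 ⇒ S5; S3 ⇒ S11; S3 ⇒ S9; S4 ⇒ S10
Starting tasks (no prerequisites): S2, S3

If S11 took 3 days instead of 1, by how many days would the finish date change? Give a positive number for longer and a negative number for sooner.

2

As given, the longest chain is S3→S5→S7→S11 = 9+9+7+1 = 26, so the finish is 26 days.
S11 is on the critical path; changing it to 3 makes that path 28 days.
That remains the longest chain; total 28 days.
Change in finish: 28 − 26 = +2 days.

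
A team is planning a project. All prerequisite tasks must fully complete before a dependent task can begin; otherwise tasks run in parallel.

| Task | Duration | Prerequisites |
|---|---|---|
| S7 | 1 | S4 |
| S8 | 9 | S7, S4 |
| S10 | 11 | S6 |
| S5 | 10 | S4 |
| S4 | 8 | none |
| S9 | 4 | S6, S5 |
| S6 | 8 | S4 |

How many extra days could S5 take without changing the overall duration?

The longest chain is S4→S6→S10 = 8+8+11 = 27; overall finish 27 days.
The longest chain containing S5 totals 22 days.
So S5 can slip 23 − 18 = 5 days.

5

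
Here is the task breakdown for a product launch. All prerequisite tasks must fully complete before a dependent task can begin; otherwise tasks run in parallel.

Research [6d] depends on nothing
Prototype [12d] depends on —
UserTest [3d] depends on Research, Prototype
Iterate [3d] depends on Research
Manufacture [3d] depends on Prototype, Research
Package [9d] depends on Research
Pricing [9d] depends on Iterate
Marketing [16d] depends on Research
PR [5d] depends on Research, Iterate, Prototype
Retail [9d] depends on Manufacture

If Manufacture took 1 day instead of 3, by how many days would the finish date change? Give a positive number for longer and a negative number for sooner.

Actual critical path: Prototype→Manufacture→Retail = 12+3+9 = 24 ⇒ 24 days.
Manufacture is on the critical path; changing it to 1 makes that path 22 days.
The binding chain switches to Research→Marketing = 6+16 = 22; finish 22 days.
Change in finish: 22 − 24 = -2 days.

-2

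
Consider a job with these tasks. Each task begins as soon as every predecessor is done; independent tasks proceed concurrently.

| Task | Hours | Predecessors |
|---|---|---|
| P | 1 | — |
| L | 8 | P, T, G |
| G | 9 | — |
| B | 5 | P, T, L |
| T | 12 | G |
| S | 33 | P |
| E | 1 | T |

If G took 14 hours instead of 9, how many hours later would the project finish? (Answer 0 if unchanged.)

5

As given, the longest chain is G→T→L→B = 9+12+8+5 = 34, so the finish is 34 hours.
G lies on that path, so at 14 hours the path becomes 39 hours.
That remains the longest chain; total 39 hours.
Change in finish: 39 − 34 = +5 hours.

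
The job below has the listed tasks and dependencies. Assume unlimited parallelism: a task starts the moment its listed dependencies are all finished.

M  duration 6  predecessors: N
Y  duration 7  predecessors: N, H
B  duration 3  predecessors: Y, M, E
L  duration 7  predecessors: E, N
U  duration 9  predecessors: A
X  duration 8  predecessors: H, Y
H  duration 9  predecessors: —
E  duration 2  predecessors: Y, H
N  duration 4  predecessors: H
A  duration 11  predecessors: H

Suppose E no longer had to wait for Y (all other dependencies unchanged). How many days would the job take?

Original critical path: H→N→Y→E→L = 9+4+7+2+7 = 29 ⇒ 29 days.
Without Y→E, E's earliest start moves from 20 to 9.
New critical path: H→A→U = 9+11+9 = 29 ⇒ 29 days.

29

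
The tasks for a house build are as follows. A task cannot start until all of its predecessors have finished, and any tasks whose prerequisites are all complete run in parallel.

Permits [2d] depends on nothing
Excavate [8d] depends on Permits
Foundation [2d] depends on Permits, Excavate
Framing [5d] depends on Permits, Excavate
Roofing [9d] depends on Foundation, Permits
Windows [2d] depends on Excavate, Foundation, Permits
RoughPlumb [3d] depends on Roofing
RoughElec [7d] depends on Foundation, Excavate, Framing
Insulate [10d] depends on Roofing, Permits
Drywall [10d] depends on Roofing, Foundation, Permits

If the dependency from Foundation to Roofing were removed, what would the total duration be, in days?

22

Before: longest chain Permits→Excavate→Foundation→Roofing→Insulate = 2+8+2+9+10 = 31, finish 31.
Without Foundation→Roofing, Roofing's earliest start moves from 12 to 2.
New critical path: Permits→Excavate→Foundation→Drywall = 2+8+2+10 = 22 ⇒ 22 days.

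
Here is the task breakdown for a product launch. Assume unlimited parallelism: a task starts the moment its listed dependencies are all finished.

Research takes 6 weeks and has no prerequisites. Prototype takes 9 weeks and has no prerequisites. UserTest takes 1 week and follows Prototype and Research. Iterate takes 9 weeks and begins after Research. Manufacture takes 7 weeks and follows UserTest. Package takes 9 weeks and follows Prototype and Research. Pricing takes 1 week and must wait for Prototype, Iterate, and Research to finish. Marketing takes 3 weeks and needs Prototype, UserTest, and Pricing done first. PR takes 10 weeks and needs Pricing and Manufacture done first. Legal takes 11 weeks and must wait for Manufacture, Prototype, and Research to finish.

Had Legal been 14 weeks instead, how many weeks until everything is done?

As given, the longest chain is Prototype→UserTest→Manufacture→Legal = 9+1+7+11 = 28, so the finish is 28 weeks.
Legal is on the critical path; changing it to 14 makes that path 31 weeks.
No other chain overtakes it, so the finish is 31 weeks.

31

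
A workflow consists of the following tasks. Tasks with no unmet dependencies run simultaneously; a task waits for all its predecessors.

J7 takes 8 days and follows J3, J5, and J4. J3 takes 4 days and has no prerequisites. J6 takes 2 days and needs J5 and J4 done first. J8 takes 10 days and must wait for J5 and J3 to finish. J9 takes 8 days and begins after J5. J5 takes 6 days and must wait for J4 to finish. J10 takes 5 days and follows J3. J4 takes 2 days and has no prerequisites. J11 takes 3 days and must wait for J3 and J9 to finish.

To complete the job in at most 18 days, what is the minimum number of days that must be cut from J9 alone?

Current finish: 19 days; target: 18.
J9 is on every critical path, so each day cut from J9 cuts the finish by one (this holds down to a finish of 18).
Need 19 − 18 = 1 day off J9 → J9 becomes 7 days, finish becomes 18.

1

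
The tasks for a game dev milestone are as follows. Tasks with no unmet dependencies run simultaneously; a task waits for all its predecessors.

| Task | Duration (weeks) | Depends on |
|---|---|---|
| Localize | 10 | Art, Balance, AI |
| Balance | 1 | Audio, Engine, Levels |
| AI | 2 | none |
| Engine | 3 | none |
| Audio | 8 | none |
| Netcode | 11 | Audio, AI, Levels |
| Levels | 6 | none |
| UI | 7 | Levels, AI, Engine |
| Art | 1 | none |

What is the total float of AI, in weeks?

Audio→Netcode = 8+11 = 19 sets the makespan at 19 weeks.
AI finishes as early as 2 and must finish by 8.
Slack of AI = 6 − 0 = 6 weeks.

6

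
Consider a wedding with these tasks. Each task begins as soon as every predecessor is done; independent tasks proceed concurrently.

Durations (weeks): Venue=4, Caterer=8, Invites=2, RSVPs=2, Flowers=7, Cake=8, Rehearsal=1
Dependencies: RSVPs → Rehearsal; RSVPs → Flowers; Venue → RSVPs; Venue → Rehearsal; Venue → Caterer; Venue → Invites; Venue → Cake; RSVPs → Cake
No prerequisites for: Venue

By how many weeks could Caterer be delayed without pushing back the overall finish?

2

Critical path: Venue→RSVPs→Cake = 4+2+8 = 14, so the finish is 14 weeks.
Caterer finishes as early as 12 and must finish by 14.
Float = 14 − 12 = 2.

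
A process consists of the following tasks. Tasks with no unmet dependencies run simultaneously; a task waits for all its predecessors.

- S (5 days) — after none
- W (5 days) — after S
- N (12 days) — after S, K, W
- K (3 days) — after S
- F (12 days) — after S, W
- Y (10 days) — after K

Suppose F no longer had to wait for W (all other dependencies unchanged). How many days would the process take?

With the dependency in place, S→W→N = 5+5+12 = 22 sets the finish at 22 days.
Without W→F, F's earliest start moves from 10 to 5.
New critical path: S→W→N = 5+5+12 = 22 ⇒ 22 days.

22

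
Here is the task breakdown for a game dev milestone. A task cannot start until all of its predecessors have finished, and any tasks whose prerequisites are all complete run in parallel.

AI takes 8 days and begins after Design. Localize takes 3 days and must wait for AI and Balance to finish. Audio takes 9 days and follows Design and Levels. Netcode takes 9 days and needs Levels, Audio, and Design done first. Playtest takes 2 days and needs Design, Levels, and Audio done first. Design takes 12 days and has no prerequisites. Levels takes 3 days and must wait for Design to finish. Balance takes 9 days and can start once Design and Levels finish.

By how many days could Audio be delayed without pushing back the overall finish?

Critical path: Design→Levels→Audio→Netcode = 12+3+9+9 = 33, so the finish is 33 days.
Longest path through Audio: 33 days (earliest finish 24, latest finish 24).
Float = 33 − 33 = 0.

0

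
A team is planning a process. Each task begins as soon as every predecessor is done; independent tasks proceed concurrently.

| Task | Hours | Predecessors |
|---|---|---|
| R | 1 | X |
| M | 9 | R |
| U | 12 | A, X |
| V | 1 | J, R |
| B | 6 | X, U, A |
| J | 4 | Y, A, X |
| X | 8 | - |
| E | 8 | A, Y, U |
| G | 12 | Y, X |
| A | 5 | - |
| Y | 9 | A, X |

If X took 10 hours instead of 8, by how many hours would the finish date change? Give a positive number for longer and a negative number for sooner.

Actual critical path: X→Y→G = 8+9+12 = 29 ⇒ 29 hours.
X lies on that path, so at 10 hours the path becomes 31 hours.
The critical path is still X→Y→G; finish is now 31 hours.
Change in finish: 31 − 29 = +2 hours.

2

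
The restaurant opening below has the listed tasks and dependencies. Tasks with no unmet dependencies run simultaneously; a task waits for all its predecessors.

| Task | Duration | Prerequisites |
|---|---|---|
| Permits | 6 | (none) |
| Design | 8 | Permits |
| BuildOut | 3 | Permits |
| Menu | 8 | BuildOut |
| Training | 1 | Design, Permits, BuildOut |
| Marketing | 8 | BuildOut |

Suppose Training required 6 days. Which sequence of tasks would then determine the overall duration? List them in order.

Permits, Design, Training

Baseline: Permits→BuildOut→Menu = 6+3+8 = 17 → 17 days.
Training is off the critical path — its longest chain is 15 days, giving 2 of slack.
New critical path: Permits→Design→Training = 6+8+6 = 20 ⇒ 20 days.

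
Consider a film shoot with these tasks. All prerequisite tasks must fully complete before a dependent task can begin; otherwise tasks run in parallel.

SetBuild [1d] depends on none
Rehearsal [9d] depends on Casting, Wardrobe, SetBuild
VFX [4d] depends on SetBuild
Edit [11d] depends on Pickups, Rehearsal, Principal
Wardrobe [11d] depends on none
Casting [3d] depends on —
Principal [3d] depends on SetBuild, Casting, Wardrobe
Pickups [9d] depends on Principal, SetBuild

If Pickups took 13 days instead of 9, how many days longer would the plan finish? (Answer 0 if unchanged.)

4

Actual critical path: Wardrobe→Principal→Pickups→Edit = 11+3+9+11 = 34 ⇒ 34 days.
Pickups lies on that path, so at 13 days the path becomes 38 days.
The critical path is still Wardrobe→Principal→Pickups→Edit; finish is now 38 days.
Change in finish: 38 − 34 = +4 days.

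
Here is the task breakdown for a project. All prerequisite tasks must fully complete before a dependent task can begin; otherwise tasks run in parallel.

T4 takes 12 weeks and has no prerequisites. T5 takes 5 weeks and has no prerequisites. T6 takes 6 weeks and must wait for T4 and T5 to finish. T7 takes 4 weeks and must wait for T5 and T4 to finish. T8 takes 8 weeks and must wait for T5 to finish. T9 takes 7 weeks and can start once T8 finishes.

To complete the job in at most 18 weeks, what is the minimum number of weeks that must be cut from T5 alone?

Current finish: 20 weeks; target: 18.
T5 is on every critical path, so each week cut from T5 cuts the finish by one (this holds down to a finish of 18).
Need 20 − 18 = 2 weeks off T5 → T5 becomes 3 weeks, finish becomes 18.

2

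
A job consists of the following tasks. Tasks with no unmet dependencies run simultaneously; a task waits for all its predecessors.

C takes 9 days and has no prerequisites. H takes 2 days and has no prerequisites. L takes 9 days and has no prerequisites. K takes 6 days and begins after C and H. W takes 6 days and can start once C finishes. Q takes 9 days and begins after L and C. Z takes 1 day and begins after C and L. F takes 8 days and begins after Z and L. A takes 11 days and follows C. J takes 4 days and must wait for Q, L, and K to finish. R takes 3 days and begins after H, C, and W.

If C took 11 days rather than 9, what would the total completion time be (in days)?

Actual critical path: C→Q→J = 9+9+4 = 22 ⇒ 22 days.
Since C is critical, the +2 change carries straight to that chain (now 24 days).
That remains the longest chain; total 24 days.

24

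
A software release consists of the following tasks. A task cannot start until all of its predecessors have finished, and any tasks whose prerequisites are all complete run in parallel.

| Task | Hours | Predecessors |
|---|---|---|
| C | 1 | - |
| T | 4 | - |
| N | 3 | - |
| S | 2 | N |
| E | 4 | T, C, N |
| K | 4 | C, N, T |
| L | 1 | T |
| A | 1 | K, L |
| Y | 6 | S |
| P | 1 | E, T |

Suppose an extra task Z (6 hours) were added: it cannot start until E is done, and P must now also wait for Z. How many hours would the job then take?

15

Originally the job takes 11 hours.
With Z inserted, P now waits for max(E, T, Z).
New critical path: T→E→Z→P = 4+4+6+1 = 15 ⇒ 15 hours.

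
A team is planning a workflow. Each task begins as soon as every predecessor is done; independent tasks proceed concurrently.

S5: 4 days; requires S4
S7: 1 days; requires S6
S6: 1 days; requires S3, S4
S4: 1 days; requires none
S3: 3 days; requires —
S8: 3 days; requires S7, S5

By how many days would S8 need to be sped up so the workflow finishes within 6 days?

Current finish: 8 days; target: 6.
S8 is on every critical path, so each day cut from S8 cuts the finish by one (this holds down to a finish of 6).
Need 8 − 6 = 2 days off S8 → S8 becomes 1 day, finish becomes 6.

2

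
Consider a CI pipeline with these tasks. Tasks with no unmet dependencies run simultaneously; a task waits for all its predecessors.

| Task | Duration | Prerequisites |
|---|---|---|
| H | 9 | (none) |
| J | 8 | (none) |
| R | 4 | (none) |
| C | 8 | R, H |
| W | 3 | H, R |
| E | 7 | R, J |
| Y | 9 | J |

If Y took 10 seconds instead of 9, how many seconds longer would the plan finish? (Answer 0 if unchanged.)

The binding path is J→Y = 8+9 = 17; finish at 17 seconds.
Y lies on that path, so at 10 seconds the path becomes 18 seconds.
No other chain overtakes it, so the finish is 18 seconds.
Change in finish: 18 − 17 = +1 seconds.

1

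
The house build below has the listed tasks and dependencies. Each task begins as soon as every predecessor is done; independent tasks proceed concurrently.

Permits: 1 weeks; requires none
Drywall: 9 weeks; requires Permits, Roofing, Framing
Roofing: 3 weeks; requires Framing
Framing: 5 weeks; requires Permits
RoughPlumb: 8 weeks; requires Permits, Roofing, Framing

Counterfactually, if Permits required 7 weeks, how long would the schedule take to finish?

24

The binding path is Permits→Framing→Roofing→Drywall = 1+5+3+9 = 18; finish at 18 weeks.
Permits lies on that path, so at 7 weeks the path becomes 24 weeks.
The critical path is still Permits→Framing→Roofing→Drywall; finish is now 24 weeks.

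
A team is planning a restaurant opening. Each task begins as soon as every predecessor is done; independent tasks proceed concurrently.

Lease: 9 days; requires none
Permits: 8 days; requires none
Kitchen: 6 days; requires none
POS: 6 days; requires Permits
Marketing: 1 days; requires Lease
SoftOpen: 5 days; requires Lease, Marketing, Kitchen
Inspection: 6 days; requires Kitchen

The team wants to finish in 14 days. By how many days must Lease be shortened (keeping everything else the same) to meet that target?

1

Current finish: 15 days; target: 14.
Lease is on every critical path, so each day cut from Lease cuts the finish by one (this holds down to a finish of 14).
Need 15 − 14 = 1 day off Lease → Lease becomes 8 days, finish becomes 14.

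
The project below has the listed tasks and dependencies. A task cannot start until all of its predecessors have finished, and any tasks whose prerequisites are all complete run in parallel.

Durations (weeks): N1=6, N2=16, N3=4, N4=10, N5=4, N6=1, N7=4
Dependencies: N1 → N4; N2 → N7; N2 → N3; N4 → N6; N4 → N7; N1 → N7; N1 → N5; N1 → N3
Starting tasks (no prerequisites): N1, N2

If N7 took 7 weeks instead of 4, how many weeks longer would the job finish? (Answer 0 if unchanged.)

3

Critical path before the change: N1→N4→N7 = 6+10+4 = 20 giving 20 weeks.
N7 lies on that path, so at 7 weeks the path becomes 23 weeks.
The critical path is still N1→N4→N7; finish is now 23 weeks.
Change in finish: 23 − 20 = +3 weeks.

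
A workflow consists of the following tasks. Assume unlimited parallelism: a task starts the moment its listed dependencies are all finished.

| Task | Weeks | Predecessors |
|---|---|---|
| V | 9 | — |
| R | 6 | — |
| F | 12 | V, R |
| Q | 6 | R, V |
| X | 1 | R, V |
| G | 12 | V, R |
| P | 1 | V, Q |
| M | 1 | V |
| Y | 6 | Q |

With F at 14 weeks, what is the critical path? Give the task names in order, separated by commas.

V, F

The binding path is V→F = 9+12 = 21; finish at 21 weeks.
F lies on that path, so at 14 weeks the path becomes 23 weeks.
No other chain overtakes it, so the finish is 23 weeks.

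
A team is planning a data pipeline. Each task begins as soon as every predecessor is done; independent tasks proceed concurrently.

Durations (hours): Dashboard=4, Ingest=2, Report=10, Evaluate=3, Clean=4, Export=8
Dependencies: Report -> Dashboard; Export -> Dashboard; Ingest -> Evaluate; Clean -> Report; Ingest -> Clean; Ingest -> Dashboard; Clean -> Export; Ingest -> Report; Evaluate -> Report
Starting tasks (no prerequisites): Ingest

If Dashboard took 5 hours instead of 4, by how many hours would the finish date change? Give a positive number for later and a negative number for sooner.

Baseline: Ingest→Clean→Report→Dashboard = 2+4+10+4 = 20 → 20 hours.
Dashboard lies on that path, so at 5 hours the path becomes 21 hours.
That remains the longest chain; total 21 hours.
Change in finish: 21 − 20 = +1 hours.

1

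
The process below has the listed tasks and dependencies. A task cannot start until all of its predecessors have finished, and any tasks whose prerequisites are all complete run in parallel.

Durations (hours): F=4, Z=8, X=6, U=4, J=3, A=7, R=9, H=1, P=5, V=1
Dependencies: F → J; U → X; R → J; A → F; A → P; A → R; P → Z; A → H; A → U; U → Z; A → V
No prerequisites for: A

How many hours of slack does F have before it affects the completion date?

6

The longest chain is A→P→Z = 7+5+8 = 20; overall finish 20 hours.
Longest path through F: 14 hours (earliest finish 11, latest finish 17).
Float = 20 − 14 = 6.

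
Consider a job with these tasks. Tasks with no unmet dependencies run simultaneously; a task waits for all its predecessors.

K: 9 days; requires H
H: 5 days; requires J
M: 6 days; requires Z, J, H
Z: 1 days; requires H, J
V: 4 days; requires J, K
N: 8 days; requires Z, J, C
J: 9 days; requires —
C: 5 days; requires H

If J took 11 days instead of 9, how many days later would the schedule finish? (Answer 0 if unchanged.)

Baseline: J→H→C→N = 9+5+5+8 = 27 → 27 days.
J is on the critical path; changing it to 11 makes that path 29 days.
No other chain overtakes it, so the finish is 29 days.
Change in finish: 29 − 27 = +2 days.

2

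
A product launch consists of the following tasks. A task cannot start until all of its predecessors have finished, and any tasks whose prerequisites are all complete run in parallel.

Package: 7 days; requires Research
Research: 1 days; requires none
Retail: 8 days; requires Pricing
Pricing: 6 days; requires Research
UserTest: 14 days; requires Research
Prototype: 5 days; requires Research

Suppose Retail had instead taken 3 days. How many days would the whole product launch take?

15

Critical path before the change: Research→Pricing→Retail = 1+6+8 = 15 giving 15 days.
Retail lies on that path, so at 3 days the path becomes 10 days.
The binding chain switches to Research→UserTest = 1+14 = 15; finish 15 days.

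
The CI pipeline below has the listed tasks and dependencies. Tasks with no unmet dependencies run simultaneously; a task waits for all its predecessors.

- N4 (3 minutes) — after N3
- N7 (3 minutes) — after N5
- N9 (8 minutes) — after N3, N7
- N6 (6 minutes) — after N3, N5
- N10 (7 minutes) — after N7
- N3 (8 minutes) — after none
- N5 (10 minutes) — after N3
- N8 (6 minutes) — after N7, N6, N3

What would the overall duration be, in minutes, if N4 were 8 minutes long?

30

The binding path is N3→N5→N6→N8 = 8+10+6+6 = 30; finish at 30 minutes.
The longest path through N4 is only 11 minutes, so N4 has float 19.
No other chain overtakes it, so the finish is 30 minutes.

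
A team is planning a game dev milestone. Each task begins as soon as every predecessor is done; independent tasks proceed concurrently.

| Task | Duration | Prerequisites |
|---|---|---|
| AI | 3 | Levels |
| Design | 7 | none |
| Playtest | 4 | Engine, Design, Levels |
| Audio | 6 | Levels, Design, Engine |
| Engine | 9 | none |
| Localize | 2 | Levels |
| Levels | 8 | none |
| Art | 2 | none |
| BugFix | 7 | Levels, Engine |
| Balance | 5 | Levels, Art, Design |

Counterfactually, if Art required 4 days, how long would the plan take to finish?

As given, the longest chain is Engine→BugFix = 9+7 = 16, so the finish is 16 days.
Art has 9 days of float (longest path through it is 7).
The critical path is still Engine→BugFix; finish is now 16 days.

16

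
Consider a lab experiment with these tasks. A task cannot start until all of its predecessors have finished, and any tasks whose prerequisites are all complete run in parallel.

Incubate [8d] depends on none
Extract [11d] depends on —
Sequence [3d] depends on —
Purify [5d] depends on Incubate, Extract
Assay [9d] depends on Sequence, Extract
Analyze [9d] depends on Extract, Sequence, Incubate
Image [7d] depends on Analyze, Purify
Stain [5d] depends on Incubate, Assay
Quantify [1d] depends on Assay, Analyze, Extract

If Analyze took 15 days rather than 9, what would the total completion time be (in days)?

33

Baseline: Extract→Analyze→Image = 11+9+7 = 27 → 27 days.
Analyze is on the critical path; changing it to 15 makes that path 33 days.
No other chain overtakes it, so the finish is 33 days.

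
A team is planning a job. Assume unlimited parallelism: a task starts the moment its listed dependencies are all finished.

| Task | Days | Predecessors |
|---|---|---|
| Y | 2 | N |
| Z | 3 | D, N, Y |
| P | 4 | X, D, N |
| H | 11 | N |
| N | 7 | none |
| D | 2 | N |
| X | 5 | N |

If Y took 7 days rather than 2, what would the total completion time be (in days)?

The binding path is N→H = 7+11 = 18; finish at 18 days.
Y has 6 days of float (longest path through it is 12).
No other chain overtakes it, so the finish is 18 days.

18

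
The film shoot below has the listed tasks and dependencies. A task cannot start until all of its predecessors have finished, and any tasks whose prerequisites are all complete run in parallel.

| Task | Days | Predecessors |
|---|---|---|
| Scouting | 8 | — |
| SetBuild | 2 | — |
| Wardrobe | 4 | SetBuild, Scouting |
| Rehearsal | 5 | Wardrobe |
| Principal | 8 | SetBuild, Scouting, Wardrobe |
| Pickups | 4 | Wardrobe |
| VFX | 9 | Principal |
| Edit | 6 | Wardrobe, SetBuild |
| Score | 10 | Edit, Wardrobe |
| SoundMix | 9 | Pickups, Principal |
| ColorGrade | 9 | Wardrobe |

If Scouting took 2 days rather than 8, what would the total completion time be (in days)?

23

Actual critical path: Scouting→Wardrobe→Principal→VFX = 8+4+8+9 = 29 ⇒ 29 days.
Scouting is on the critical path; changing it to 2 makes that path 23 days.
The critical path is still Scouting→Wardrobe→Principal→VFX; finish is now 23 days.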